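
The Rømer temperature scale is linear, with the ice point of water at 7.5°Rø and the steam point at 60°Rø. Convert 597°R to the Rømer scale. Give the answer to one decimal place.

38.2°Rø

First in Celsius: (597 - 491.67) × 5/9 = 58.5167°C.
Linearly onto the Rømer scale: 7.5 + (58.5167 / 100) × (60 - 7.5) = 38.2°Rø.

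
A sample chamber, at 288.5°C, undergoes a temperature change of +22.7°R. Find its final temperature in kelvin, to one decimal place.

574.3 K

The 22.7°R change is an interval, so only the factor 5/9 applies: +22.7 × 5/9 = +12.6111°C.
Final Celsius temperature: 288.5000 + 12.6111 = 301.1111°C.
In kelvin: 301.1111 + 273.15 = 574.3 K.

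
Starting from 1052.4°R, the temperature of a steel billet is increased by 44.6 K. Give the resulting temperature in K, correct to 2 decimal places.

Initial temperature in Celsius: (1052.4 - 491.67) × 5/9 = 311.5167°C.
The 44.6 K change is an interval; Kelvin and Celsius degrees are the same size, so ΔC = +44.6°C.
Final Celsius temperature: 311.5167 + 44.6000 = 356.1167°C.
In kelvin: 356.1167 + 273.15 = 629.27 K.

629.27 K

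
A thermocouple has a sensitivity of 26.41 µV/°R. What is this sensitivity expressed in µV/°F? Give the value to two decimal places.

26.41 µV/°F

The quantity depends on a temperature interval, so only the ratio of degree sizes applies; the offset between the scales is irrelevant.
A change of 1°F is a change of 1°R, so per °F the value is 26.41 × 1 = 26.41.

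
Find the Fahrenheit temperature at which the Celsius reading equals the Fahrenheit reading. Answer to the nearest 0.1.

Let F be the Fahrenheit reading. The Celsius reading is C = 5/9·F - 17.7778.
Set C = F: 5/9·F - 17.7778 = F.
(-4/9)·F = 17.7778  ⇒  F = -40.0.

-40.0°F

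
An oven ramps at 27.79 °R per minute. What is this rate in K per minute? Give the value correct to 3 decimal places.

15.439 K/minute

Since only a temperature interval is involved, the additive offset between the scales drops out.
A change of 1°R is a change of 5/9 K, so 27.79 × 5/9 = 15.439.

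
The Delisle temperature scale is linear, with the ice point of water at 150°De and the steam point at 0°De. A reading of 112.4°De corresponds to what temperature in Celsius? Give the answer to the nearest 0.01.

Linear interpolation between the fixed points: C = (112.4 - 150) × 100 / (0 - 150) = 25.0667°C.

25.07°C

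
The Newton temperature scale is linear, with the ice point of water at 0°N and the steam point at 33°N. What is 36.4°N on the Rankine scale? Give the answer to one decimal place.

690.2°R

Linear interpolation between the fixed points: C = (36.4 - 0) × 100 / (33 - 0) = 110.3030°C.
Then 110.3030 × 1.8 + 491.67 = 690.2°R.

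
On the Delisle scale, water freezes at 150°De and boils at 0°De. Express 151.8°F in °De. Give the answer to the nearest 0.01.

First in Celsius: (151.8 - 32) × 5/9 = 66.5556°C.
Linearly onto the Delisle scale: 150 + (66.5556 / 100) × (0 - 150) = 50.17°De.

50.17°De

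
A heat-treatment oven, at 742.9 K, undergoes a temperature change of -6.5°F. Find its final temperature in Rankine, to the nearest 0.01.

1330.72°R

Initial temperature in Celsius: 742.9 - 273.15 = 469.7500°C.
The 6.5°F change is an interval, so only the factor 5/9 applies: -6.5 × 5/9 = -3.6111°C.
Final Celsius temperature: 469.7500 - 3.6111 = 466.1389°C.
In Rankine: 466.1389 × 1.8 + 491.67 = 1330.72°R.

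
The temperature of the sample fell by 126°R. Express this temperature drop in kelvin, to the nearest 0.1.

70.0 K

For a temperature interval the offset drops out; only the factor 5/9 applies.
126 × 5/9 = 70.0.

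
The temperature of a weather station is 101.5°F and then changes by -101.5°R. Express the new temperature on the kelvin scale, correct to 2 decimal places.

255.37 K

Initial temperature in Celsius: (101.5 - 32) × 5/9 = 38.6111°C.
The 101.5°R change is an interval, so only the factor 5/9 applies: -101.5 × 5/9 = -56.3889°C.
Final Celsius temperature: 38.6111 - 56.3889 = -17.7778°C.
In kelvin: -17.7778 + 273.15 = 255.37 K.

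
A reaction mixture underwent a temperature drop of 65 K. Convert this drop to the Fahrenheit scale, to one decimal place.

An interval of 1 K corresponds to 1.8°F.
65 × 1.8 = 117.0.

117.0°F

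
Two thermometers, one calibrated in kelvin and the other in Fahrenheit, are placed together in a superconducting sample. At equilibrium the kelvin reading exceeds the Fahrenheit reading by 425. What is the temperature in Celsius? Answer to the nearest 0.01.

Let x be the kelvin reading; then the Fahrenheit reading is 1.8·x - 459.67.
(1.8·x - 459.67) - x = -425  ⇒  (0.8)·x = 34.67  ⇒  x = 43.3375 K.
In Celsius: 43.3375 - 273.15 = -229.81°C.

-229.81°C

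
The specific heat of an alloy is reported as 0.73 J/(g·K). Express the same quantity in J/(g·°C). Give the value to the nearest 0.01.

The quantity depends on a temperature interval, so only the ratio of degree sizes applies; the offset between the scales is irrelevant.
A change of 1°C is a change of 1 K, so per °C the value is 0.73 × 1 = 0.73.

0.73 J/(g·°C)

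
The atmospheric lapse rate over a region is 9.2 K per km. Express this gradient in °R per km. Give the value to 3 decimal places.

Since only a temperature interval is involved, the additive offset between the scales drops out.
A change of 1 K is a change of 1.8°R, so 9.2 × 1.8 = 16.560.

16.560 °R/km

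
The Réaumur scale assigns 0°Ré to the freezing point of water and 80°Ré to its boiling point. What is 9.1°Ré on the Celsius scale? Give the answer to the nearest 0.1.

11.4°C

Linear interpolation between the fixed points: C = (9.1 - 0) × 100 / (80 - 0) = 11.3750°C.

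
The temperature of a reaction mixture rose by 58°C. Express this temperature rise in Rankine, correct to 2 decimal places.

An interval of 1°C corresponds to 1.8°R.
58 × 1.8 = 104.40.

104.40°R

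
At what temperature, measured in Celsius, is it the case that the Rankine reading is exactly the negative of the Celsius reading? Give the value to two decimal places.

-175.60°C

Let C be the Celsius reading. The Rankine reading is R = 1.8·C + 491.67.
Require R = -1·C: 1.8·C + 491.67 = -1·C.
(2.8)·C = -491.67  ⇒  C = -175.60.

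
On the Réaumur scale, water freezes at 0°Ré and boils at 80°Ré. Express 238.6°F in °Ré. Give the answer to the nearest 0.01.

First in Celsius: (238.6 - 32) × 5/9 = 114.7778°C.
Linearly onto the Réaumur scale: 0 + (114.7778 / 100) × (80 - 0) = 91.82°Ré.

91.82°Ré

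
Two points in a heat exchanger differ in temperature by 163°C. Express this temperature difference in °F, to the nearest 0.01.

293.40°F

An interval of 1°C corresponds to 1.8°F.
163 × 1.8 = 293.40.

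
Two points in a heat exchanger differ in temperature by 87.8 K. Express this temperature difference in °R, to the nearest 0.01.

Only the scale ratio 1.8 matters for a change in temperature.
87.8 × 1.8 = 158.04.

158.04°R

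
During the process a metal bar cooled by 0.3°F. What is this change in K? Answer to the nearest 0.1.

For a temperature interval the offset drops out; only the factor 5/9 applies.
0.3 × 5/9 = 0.2.

0.2 K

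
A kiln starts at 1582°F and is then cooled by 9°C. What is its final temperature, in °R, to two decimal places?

2025.47°R

Initial temperature in Celsius: (1582 - 32) × 5/9 = 861.1111°C.
Final Celsius temperature: 861.1111 - 9.0000 = 852.1111°C.
In Rankine: 852.1111 × 1.8 + 491.67 = 2025.47°R.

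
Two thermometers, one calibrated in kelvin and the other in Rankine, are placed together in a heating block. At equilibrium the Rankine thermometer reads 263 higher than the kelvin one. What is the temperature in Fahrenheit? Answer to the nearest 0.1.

132.1°F

Let x be the kelvin reading; then the Rankine reading is 1.8·x.
(1.8·x) - x = 263  ⇒  (0.8)·x = 263  ⇒  x = 328.7500 K.
In Celsius: 328.75 - 273.15 = 55.6000°C.
In Fahrenheit: 55.6000 × 1.8 + 32 = 132.1°F.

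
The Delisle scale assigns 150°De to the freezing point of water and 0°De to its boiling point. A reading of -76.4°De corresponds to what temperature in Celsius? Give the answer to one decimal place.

Linear interpolation between the fixed points: C = (-76.4 - 150) × 100 / (0 - 150) = 150.9333°C.

150.9°C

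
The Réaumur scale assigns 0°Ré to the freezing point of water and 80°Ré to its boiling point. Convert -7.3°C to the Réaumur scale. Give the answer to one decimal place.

-5.8°Ré

Linearly onto the Réaumur scale: 0 + (-7.3000 / 100) × (80 - 0) = -5.8°Ré.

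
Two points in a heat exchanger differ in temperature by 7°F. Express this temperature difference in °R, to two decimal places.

Fahrenheit and Rankine degrees are the same size, so the interval is unchanged: 7.00.

7.00°R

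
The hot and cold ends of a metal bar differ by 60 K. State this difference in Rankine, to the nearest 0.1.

108.0°R

An interval of 1 K corresponds to 1.8°R.
60 × 1.8 = 108.0.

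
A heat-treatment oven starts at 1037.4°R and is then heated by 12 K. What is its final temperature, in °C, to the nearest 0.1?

Initial temperature in Celsius: (1037.4 - 491.67) × 5/9 = 303.1833°C.
The 12 K change is an interval; Kelvin and Celsius degrees are the same size, so ΔC = +12°C.
Final Celsius temperature: 303.1833 + 12.0000 = 315.1833°C.

315.2°C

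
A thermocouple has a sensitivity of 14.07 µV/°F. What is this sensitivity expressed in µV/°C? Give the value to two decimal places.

25.33 µV/°C

The quantity depends on a temperature interval, so only the ratio of degree sizes applies; the offset between the scales is irrelevant.
A change of 1°C is a change of 1.8°F, so per °C the value is 14.07 × 1.8 = 25.33.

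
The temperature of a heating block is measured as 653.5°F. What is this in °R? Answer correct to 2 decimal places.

1113.17°R

In Celsius: (653.5 - 32) × 5/9 = 345.2778°C.
In Rankine: 345.2778 × 1.8 + 491.67 = 1113.17°R.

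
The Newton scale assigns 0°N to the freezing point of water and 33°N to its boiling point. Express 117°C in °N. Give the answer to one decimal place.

38.6°N

Linearly onto the Newton scale: 0 + (117.0000 / 100) × (33 - 0) = 38.6°N.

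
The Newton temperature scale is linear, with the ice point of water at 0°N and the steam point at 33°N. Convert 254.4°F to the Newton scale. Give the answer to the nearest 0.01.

40.77°N

First in Celsius: (254.4 - 32) × 5/9 = 123.5556°C.
Linearly onto the Newton scale: 0 + (123.5556 / 100) × (33 - 0) = 40.77°N.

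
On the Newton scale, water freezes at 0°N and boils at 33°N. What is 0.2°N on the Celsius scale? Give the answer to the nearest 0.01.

0.61°C

Linear interpolation between the fixed points: C = (0.2 - 0) × 100 / (33 - 0) = 0.6061°C.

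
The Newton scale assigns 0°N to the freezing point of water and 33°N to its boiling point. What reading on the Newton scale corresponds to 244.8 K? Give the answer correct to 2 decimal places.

First in Celsius: 244.8 - 273.15 = -28.3500°C.
Linearly onto the Newton scale: 0 + (-28.3500 / 100) × (33 - 0) = -9.36°N.

-9.36°N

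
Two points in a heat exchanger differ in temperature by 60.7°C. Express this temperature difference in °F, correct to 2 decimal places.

Only the scale ratio 1.8 matters for a change in temperature.
60.7 × 1.8 = 109.26.

109.26°F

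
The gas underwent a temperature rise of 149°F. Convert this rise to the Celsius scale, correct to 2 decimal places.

82.78°C

Only the scale ratio 5/9 matters for a change in temperature.
149 × 5/9 = 82.78.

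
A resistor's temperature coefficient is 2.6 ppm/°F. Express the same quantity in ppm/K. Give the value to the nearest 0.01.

Since only a temperature interval is involved, the additive offset between the scales drops out.
A change of 1 K is a change of 1.8°F, so per K the value is 2.6 × 1.8 = 4.68.

4.68 ppm/K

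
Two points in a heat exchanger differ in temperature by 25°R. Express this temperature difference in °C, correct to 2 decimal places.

For a temperature interval the offset drops out; only the factor 5/9 applies.
25 × 5/9 = 13.89.

13.89°C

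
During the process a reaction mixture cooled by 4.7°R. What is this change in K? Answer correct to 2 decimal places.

Only the scale ratio 5/9 matters for a change in temperature.
4.7 × 5/9 = 2.61.

2.61 K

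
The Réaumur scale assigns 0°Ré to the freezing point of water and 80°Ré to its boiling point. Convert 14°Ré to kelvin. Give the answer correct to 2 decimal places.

290.65 K

Linear interpolation between the fixed points: C = (14 - 0) × 100 / (80 - 0) = 17.5000°C.
Then 17.5000 + 273.15 = 290.65 K.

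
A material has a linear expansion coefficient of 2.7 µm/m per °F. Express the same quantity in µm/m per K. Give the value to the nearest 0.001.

4.860 µm/m per K

Since only a temperature interval is involved, the additive offset between the scales drops out.
A change of 1 K is a change of 1.8°F, so per K the value is 2.7 × 1.8 = 4.860.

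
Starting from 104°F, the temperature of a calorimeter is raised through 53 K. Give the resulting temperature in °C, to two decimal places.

Initial temperature in Celsius: (104 - 32) × 5/9 = 40.0000°C.
The 53 K change is an interval; Kelvin and Celsius degrees are the same size, so ΔC = +53°C.
Final Celsius temperature: 40.0000 + 53.0000 = 93.0000°C.

93.00°C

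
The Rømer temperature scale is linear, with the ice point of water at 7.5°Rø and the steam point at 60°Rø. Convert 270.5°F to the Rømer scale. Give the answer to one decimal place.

First in Celsius: (270.5 - 32) × 5/9 = 132.5000°C.
Linearly onto the Rømer scale: 7.5 + (132.5000 / 100) × (60 - 7.5) = 77.1°Rø.

77.1°Rø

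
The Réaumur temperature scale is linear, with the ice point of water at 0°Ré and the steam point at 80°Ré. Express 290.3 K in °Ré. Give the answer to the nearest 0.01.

First in Celsius: 290.3 - 273.15 = 17.1500°C.
Linearly onto the Réaumur scale: 0 + (17.1500 / 100) × (80 - 0) = 13.72°Ré.

13.72°Ré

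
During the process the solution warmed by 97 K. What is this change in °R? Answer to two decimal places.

174.60°R

Only the scale ratio 1.8 matters for a change in temperature.
97 × 1.8 = 174.60.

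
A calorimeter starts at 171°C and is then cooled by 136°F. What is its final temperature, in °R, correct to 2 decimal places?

663.47°R

The 136°F change is an interval, so only the factor 5/9 applies: -136 × 5/9 = -75.5556°C.
Final Celsius temperature: 171.0000 - 75.5556 = 95.4444°C.
In Rankine: 95.4444 × 1.8 + 491.67 = 663.47°R.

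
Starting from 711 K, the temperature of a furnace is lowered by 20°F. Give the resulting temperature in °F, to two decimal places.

800.13°F

Initial temperature in Celsius: 711 - 273.15 = 437.8500°C.
The 20°F change is an interval, so only the factor 5/9 applies: -20 × 5/9 = -11.1111°C.
Final Celsius temperature: 437.8500 - 11.1111 = 426.7389°C.
In Fahrenheit: 426.7389 × 1.8 + 32 = 800.13°F.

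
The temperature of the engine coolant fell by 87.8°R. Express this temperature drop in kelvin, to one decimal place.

48.8 K

For a temperature interval the offset drops out; only the factor 5/9 applies.
87.8 × 5/9 = 48.8.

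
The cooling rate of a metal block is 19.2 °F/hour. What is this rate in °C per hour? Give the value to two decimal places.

The quantity depends on a temperature interval, so only the ratio of degree sizes applies; the offset between the scales is irrelevant.
A change of 1°F is a change of 5/9°C, so 19.2 × 5/9 = 10.67.

10.67 °C/hour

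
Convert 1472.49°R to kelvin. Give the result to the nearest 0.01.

818.05 K

In Celsius: (1472.49 - 491.67) × 5/9 = 544.9000°C.
In kelvin: 544.9000 + 273.15 = 818.05 K.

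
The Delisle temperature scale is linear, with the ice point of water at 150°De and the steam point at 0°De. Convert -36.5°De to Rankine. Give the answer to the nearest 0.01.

Linear interpolation between the fixed points: C = (-36.5 - 150) × 100 / (0 - 150) = 124.3333°C.
Then 124.3333 × 1.8 + 491.67 = 715.47°R.

715.47°R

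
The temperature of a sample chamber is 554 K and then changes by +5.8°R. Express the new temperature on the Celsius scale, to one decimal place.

284.1°C

Initial temperature in Celsius: 554 - 273.15 = 280.8500°C.
The 5.8°R change is an interval, so only the factor 5/9 applies: +5.8 × 5/9 = +3.2222°C.
Final Celsius temperature: 280.8500 + 3.2222 = 284.0722°C.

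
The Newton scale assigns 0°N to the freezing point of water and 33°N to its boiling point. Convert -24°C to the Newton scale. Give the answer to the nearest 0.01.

Linearly onto the Newton scale: 0 + (-24.0000 / 100) × (33 - 0) = -7.92°N.

-7.92°N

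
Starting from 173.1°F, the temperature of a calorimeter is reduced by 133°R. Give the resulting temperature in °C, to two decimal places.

4.50°C

Initial temperature in Celsius: (173.1 - 32) × 5/9 = 78.3889°C.
The 133°R change is an interval, so only the factor 5/9 applies: -133 × 5/9 = -73.8889°C.
Final Celsius temperature: 78.3889 - 73.8889 = 4.5000°C.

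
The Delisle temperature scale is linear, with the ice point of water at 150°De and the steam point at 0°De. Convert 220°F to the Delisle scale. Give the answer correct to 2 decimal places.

-6.67°De

First in Celsius: (220 - 32) × 5/9 = 104.4444°C.
Linearly onto the Delisle scale: 150 + (104.4444 / 100) × (0 - 150) = -6.67°De.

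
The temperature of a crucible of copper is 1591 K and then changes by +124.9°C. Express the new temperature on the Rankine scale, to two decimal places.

3088.62°R

Initial temperature in Celsius: 1591 - 273.15 = 1317.8500°C.
Final Celsius temperature: 1317.8500 + 124.9000 = 1442.7500°C.
In Rankine: 1442.7500 × 1.8 + 491.67 = 3088.62°R.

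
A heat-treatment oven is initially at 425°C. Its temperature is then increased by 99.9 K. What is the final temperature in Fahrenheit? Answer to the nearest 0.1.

976.8°F

The 99.9 K change is an interval; Kelvin and Celsius degrees are the same size, so ΔC = +99.9°C.
Final Celsius temperature: 425.0000 + 99.9000 = 524.9000°C.
In Fahrenheit: 524.9000 × 1.8 + 32 = 976.8°F.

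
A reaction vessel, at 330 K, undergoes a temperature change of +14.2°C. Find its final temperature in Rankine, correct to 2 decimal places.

Initial temperature in Celsius: 330 - 273.15 = 56.8500°C.
Final Celsius temperature: 56.8500 + 14.2000 = 71.0500°C.
In Rankine: 71.0500 × 1.8 + 491.67 = 619.56°R.

619.56°R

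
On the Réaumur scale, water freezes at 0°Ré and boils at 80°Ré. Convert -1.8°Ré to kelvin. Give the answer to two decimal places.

270.90 K

Linear interpolation between the fixed points: C = (-1.8 - 0) × 100 / (80 - 0) = -2.2500°C.
Then -2.2500 + 273.15 = 270.90 K.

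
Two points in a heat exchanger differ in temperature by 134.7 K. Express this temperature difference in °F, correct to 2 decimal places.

242.46°F

For a temperature interval the offset drops out; only the factor 1.8 applies.
134.7 × 1.8 = 242.46.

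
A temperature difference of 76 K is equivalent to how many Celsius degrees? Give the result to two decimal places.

76.00°C

Kelvin and Celsius degrees are the same size, so the interval is unchanged: 76.00.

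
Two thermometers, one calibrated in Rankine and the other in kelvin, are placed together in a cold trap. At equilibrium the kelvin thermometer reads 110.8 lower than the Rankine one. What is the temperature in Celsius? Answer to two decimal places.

Let x be the Rankine reading; then the kelvin reading is 5/9·x.
(5/9·x) - x = -110.8  ⇒  (-4/9)·x = -110.8  ⇒  x = 249.3000°R.
In Celsius: (249.3 - 491.67) × 5/9 = -134.65°C.

-134.65°C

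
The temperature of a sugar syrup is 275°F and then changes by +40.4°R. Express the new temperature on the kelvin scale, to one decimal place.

430.6 K

Initial temperature in Celsius: (275 - 32) × 5/9 = 135.0000°C.
The 40.4°R change is an interval, so only the factor 5/9 applies: +40.4 × 5/9 = +22.4444°C.
Final Celsius temperature: 135.0000 + 22.4444 = 157.4444°C.
In kelvin: 157.4444 + 273.15 = 430.6 K.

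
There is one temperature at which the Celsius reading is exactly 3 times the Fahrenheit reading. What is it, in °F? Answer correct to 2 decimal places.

Let F be the Fahrenheit reading. The Celsius reading is C = 5/9·F - 17.7778.
Require C = 3·F: 5/9·F - 17.7778 = 3·F.
(-22/9)·F = 17.7778  ⇒  F = -7.27.

-7.27°F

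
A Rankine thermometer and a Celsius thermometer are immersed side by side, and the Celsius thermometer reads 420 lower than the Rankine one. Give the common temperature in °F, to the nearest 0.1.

Let x be the Rankine reading; then the Celsius reading is 5/9·x - 273.15.
(5/9·x - 273.15) - x = -420  ⇒  (-4/9)·x = -146.85  ⇒  x = 330.4125°R.
In Celsius: (330.4125 - 491.67) × 5/9 = -89.5875°C.
In Fahrenheit: -89.5875 × 1.8 + 32 = -129.3°F.

-129.3°F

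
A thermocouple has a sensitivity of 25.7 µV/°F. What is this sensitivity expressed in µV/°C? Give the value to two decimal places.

The quantity depends on a temperature interval, so only the ratio of degree sizes applies; the offset between the scales is irrelevant.
A change of 1°C is a change of 1.8°F, so per °C the value is 25.7 × 1.8 = 46.26.

46.26 µV/°C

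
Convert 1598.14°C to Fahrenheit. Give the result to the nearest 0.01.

2908.65°F

In Fahrenheit: 1598.1400 × 1.8 + 32 = 2908.65°F.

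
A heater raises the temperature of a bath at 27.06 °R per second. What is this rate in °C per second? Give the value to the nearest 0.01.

15.03 °C/second

Since only a temperature interval is involved, the additive offset between the scales drops out.
A change of 1°R is a change of 5/9°C, so 27.06 × 5/9 = 15.03.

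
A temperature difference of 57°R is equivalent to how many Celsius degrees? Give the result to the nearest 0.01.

Only the scale ratio 5/9 matters for a change in temperature.
57 × 5/9 = 31.67.

31.67°C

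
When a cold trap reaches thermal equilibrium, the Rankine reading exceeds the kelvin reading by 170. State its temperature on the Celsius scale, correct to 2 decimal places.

Let x be the Rankine reading; then the kelvin reading is 5/9·x.
(5/9·x) - x = -170  ⇒  (-4/9)·x = -170  ⇒  x = 382.5000°R.
In Celsius: (382.5 - 491.67) × 5/9 = -60.65°C.

-60.65°C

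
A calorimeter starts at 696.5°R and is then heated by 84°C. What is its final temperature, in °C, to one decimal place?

Initial temperature in Celsius: (696.5 - 491.67) × 5/9 = 113.7944°C.
Final Celsius temperature: 113.7944 + 84.0000 = 197.7944°C.

197.8°C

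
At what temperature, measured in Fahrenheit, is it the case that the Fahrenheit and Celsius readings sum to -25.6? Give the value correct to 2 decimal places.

-5.03°F

Let F be the Fahrenheit reading. The Celsius reading is C = 5/9·F - 17.7778.
Require F + C = -25.6: (14/9)·F - 17.7778 = -25.6.
F = (-25.6 + 17.7778) / (14/9) = -5.03.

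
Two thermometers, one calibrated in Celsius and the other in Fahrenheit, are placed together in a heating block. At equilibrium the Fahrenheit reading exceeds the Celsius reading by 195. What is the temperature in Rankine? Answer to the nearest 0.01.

Let x be the Celsius reading; then the Fahrenheit reading is 1.8·x + 32.
(1.8·x + 32) - x = 195  ⇒  (0.8)·x = 163  ⇒  x = 203.7500°C.
In Rankine: 203.7500 × 1.8 + 491.67 = 858.42°R.

858.42°R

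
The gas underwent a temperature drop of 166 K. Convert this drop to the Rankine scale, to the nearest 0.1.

For a temperature interval the offset drops out; only the factor 1.8 applies.
166 × 1.8 = 298.8.

298.8°R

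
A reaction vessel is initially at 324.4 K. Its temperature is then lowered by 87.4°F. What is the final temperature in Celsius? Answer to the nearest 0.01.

2.69°C

Initial temperature in Celsius: 324.4 - 273.15 = 51.2500°C.
The 87.4°F change is an interval, so only the factor 5/9 applies: -87.4 × 5/9 = -48.5556°C.
Final Celsius temperature: 51.2500 - 48.5556 = 2.6944°C.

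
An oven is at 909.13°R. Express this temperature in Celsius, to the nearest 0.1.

231.9°C

In Celsius: (909.13 - 491.67) × 5/9 = 231.9222°C.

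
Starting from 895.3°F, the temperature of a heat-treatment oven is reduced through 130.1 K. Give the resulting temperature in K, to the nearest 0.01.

622.66 K

Initial temperature in Celsius: (895.3 - 32) × 5/9 = 479.6111°C.
The 130.1 K change is an interval; Kelvin and Celsius degrees are the same size, so ΔC = -130.1°C.
Final Celsius temperature: 479.6111 - 130.1000 = 349.5111°C.
In kelvin: 349.5111 + 273.15 = 622.66 K.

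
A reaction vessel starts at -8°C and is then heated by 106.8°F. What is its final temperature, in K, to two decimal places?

324.48 K

The 106.8°F change is an interval, so only the factor 5/9 applies: +106.8 × 5/9 = +59.3333°C.
Final Celsius temperature: -8.0000 + 59.3333 = 51.3333°C.
In kelvin: 51.3333 + 273.15 = 324.48 K.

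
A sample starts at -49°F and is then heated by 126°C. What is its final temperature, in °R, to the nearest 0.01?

Initial temperature in Celsius: (-49 - 32) × 5/9 = -45.0000°C.
Final Celsius temperature: -45.0000 + 126.0000 = 81.0000°C.
In Rankine: 81.0000 × 1.8 + 491.67 = 637.47°R.

637.47°R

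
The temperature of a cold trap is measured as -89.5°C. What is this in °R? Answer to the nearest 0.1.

330.6°R

In Rankine: -89.5000 × 1.8 + 491.67 = 330.6°R.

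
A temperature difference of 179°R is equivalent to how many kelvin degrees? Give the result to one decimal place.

99.4 K

An interval of 1°R corresponds to 5/9 K.
179 × 5/9 = 99.4.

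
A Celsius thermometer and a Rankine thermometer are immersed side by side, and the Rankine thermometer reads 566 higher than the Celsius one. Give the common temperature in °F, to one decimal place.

Let x be the Celsius reading; then the Rankine reading is 1.8·x + 491.67.
(1.8·x + 491.67) - x = 566  ⇒  (0.8)·x = 74.33  ⇒  x = 92.9125°C.
In Fahrenheit: 92.9125 × 1.8 + 32 = 199.2°F.

199.2°F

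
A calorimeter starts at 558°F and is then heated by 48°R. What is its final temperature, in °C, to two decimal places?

Initial temperature in Celsius: (558 - 32) × 5/9 = 292.2222°C.
The 48°R change is an interval, so only the factor 5/9 applies: +48 × 5/9 = +26.6667°C.
Final Celsius temperature: 292.2222 + 26.6667 = 318.8889°C.

318.89°C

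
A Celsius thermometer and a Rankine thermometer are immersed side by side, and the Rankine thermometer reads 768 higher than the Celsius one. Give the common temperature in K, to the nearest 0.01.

Let x be the Celsius reading; then the Rankine reading is 1.8·x + 491.67.
(1.8·x + 491.67) - x = 768  ⇒  (0.8)·x = 276.33  ⇒  x = 345.4125°C.
In kelvin: 345.4125 + 273.15 = 618.56 K.

618.56 K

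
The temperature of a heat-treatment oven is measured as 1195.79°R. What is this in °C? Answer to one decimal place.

In Celsius: (1195.79 - 491.67) × 5/9 = 391.1778°C.

391.2°C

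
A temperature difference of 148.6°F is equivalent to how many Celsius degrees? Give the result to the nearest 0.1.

82.6°C

Only the scale ratio 5/9 matters for a change in temperature.
148.6 × 5/9 = 82.6.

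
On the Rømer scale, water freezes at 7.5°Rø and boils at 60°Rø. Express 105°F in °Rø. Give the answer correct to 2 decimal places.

28.79°Rø

First in Celsius: (105 - 32) × 5/9 = 40.5556°C.
Linearly onto the Rømer scale: 7.5 + (40.5556 / 100) × (60 - 7.5) = 28.79°Rø.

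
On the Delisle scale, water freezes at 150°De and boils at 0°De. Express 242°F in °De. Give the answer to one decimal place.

First in Celsius: (242 - 32) × 5/9 = 116.6667°C.
Linearly onto the Delisle scale: 150 + (116.6667 / 100) × (0 - 150) = -25.0°De.

-25.0°De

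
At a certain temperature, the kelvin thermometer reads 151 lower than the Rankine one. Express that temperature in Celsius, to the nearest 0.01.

Let x be the Rankine reading; then the kelvin reading is 5/9·x.
(5/9·x) - x = -151  ⇒  (-4/9)·x = -151  ⇒  x = 339.7500°R.
In Celsius: (339.75 - 491.67) × 5/9 = -84.40°C.

-84.40°C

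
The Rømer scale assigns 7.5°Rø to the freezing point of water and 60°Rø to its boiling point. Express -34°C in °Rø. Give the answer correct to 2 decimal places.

-10.35°Rø

Linearly onto the Rømer scale: 7.5 + (-34.0000 / 100) × (60 - 7.5) = -10.35°Rø.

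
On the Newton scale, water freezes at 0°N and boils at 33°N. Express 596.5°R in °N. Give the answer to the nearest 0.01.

19.22°N

First in Celsius: (596.5 - 491.67) × 5/9 = 58.2389°C.
Linearly onto the Newton scale: 0 + (58.2389 / 100) × (33 - 0) = 19.22°N.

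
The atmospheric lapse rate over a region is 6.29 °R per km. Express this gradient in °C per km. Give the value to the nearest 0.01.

3.49 °C/km

The quantity depends on a temperature interval, so only the ratio of degree sizes applies; the offset between the scales is irrelevant.
A change of 1°R is a change of 5/9°C, so 6.29 × 5/9 = 3.49.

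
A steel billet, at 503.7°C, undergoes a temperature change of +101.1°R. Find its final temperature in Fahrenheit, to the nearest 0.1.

The 101.1°R change is an interval, so only the factor 5/9 applies: +101.1 × 5/9 = +56.1667°C.
Final Celsius temperature: 503.7000 + 56.1667 = 559.8667°C.
In Fahrenheit: 559.8667 × 1.8 + 32 = 1039.8°F.

1039.8°F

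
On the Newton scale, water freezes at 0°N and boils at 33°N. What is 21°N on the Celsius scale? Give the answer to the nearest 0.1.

63.6°C

Linear interpolation between the fixed points: C = (21 - 0) × 100 / (33 - 0) = 63.6364°C.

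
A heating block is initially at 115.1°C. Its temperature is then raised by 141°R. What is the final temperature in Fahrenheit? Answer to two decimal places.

The 141°R change is an interval, so only the factor 5/9 applies: +141 × 5/9 = +78.3333°C.
Final Celsius temperature: 115.1000 + 78.3333 = 193.4333°C.
In Fahrenheit: 193.4333 × 1.8 + 32 = 380.18°F.

380.18°F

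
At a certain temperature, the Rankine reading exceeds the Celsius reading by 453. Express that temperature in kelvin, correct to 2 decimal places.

224.81 K

Let x be the Celsius reading; then the Rankine reading is 1.8·x + 491.67.
(1.8·x + 491.67) - x = 453  ⇒  (0.8)·x = -38.67  ⇒  x = -48.3375°C.
In kelvin: -48.3375 + 273.15 = 224.81 K.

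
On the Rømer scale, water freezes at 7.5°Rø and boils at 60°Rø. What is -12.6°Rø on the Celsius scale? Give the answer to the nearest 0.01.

-38.29°C

Linear interpolation between the fixed points: C = (-12.6 - 7.5) × 100 / (60 - 7.5) = -38.2857°C.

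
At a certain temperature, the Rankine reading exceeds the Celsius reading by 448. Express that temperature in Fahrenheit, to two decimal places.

Let x be the Rankine reading; then the Celsius reading is 5/9·x - 273.15.
(5/9·x - 273.15) - x = -448  ⇒  (-4/9)·x = -174.85  ⇒  x = 393.4125°R.
In Celsius: (393.4125 - 491.67) × 5/9 = -54.5875°C.
In Fahrenheit: -54.5875 × 1.8 + 32 = -66.26°F.

-66.26°F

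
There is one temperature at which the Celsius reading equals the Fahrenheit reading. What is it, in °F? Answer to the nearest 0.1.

Let F be the Fahrenheit reading. The Celsius reading is C = 5/9·F - 17.7778.
Set C = F: 5/9·F - 17.7778 = F.
(-4/9)·F = 17.7778  ⇒  F = -40.0.

-40.0°F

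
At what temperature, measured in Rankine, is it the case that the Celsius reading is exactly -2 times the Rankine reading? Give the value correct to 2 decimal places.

106.88°R

Let R be the Rankine reading. The Celsius reading is C = 5/9·R - 273.15.
Require C = -2·R: 5/9·R - 273.15 = -2·R.
(23/9)·R = 273.15  ⇒  R = 106.88.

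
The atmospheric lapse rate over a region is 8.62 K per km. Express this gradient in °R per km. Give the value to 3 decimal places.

Since only a temperature interval is involved, the additive offset between the scales drops out.
A change of 1 K is a change of 1.8°R, so 8.62 × 1.8 = 15.516.

15.516 °R/km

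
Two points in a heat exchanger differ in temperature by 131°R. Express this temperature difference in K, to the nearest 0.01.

72.78 K

Only the scale ratio 5/9 matters for a change in temperature.
131 × 5/9 = 72.78.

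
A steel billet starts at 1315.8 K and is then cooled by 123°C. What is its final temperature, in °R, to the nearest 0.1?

2147.0°R

Initial temperature in Celsius: 1315.8 - 273.15 = 1042.6500°C.
Final Celsius temperature: 1042.6500 - 123.0000 = 919.6500°C.
In Rankine: 919.6500 × 1.8 + 491.67 = 2147.0°R.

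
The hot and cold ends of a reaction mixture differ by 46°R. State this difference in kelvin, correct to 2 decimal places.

25.56 K

Only the scale ratio 5/9 matters for a change in temperature.
46 × 5/9 = 25.56.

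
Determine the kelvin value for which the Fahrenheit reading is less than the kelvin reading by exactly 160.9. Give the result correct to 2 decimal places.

373.46 K

Let K be the kelvin reading. The Fahrenheit reading is F = 1.8·K - 459.67.
Require F - K = -160.9: (0.8)·K - 459.67 = -160.9.
K = (-160.9 + 459.67) / (0.8) = 373.46.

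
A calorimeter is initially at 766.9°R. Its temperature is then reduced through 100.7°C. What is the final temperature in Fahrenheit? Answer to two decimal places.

125.97°F

Initial temperature in Celsius: (766.9 - 491.67) × 5/9 = 152.9056°C.
Final Celsius temperature: 152.9056 - 100.7000 = 52.2056°C.
In Fahrenheit: 52.2056 × 1.8 + 32 = 125.97°F.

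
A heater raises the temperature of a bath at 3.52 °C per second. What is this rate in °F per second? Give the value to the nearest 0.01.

Since only a temperature interval is involved, the additive offset between the scales drops out.
A change of 1°C is a change of 1.8°F, so 3.52 × 1.8 = 6.34.

6.34 °F/second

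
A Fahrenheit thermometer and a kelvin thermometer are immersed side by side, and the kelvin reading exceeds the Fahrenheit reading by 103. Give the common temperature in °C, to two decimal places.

Let x be the Fahrenheit reading; then the kelvin reading is 5/9·x + 255.372.
(5/9·x + 255.372) - x = 103  ⇒  (-4/9)·x = -152.372  ⇒  x = 342.8375°F.
In Celsius: (342.8375 - 32) × 5/9 = 172.69°C.

172.69°C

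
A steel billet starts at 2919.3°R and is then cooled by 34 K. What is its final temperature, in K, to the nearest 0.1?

1587.8 K

Initial temperature in Celsius: (2919.3 - 491.67) × 5/9 = 1348.6833°C.
The 34 K change is an interval; Kelvin and Celsius degrees are the same size, so ΔC = -34°C.
Final Celsius temperature: 1348.6833 - 34.0000 = 1314.6833°C.
In kelvin: 1314.6833 + 273.15 = 1587.8 K.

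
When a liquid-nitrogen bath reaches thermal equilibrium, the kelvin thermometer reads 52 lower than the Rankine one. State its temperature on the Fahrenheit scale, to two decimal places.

Let x be the Rankine reading; then the kelvin reading is 5/9·x.
(5/9·x) - x = -52  ⇒  (-4/9)·x = -52  ⇒  x = 117.0000°R.
In Celsius: (117 - 491.67) × 5/9 = -208.1500°C.
In Fahrenheit: -208.1500 × 1.8 + 32 = -342.67°F.

-342.67°F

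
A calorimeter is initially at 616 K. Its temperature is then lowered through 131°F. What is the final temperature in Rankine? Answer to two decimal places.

Initial temperature in Celsius: 616 - 273.15 = 342.8500°C.
The 131°F change is an interval, so only the factor 5/9 applies: -131 × 5/9 = -72.7778°C.
Final Celsius temperature: 342.8500 - 72.7778 = 270.0722°C.
In Rankine: 270.0722 × 1.8 + 491.67 = 977.80°R.

977.80°R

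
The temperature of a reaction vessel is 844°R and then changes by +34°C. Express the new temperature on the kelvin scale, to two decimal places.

Initial temperature in Celsius: (844 - 491.67) × 5/9 = 195.7389°C.
Final Celsius temperature: 195.7389 + 34.0000 = 229.7389°C.
In kelvin: 229.7389 + 273.15 = 502.89 K.

502.89 K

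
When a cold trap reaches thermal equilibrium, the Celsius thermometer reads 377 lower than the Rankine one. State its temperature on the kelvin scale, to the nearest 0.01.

129.81 K

Let x be the Rankine reading; then the Celsius reading is 5/9·x - 273.15.
(5/9·x - 273.15) - x = -377  ⇒  (-4/9)·x = -103.85  ⇒  x = 233.6625°R.
In Celsius: (233.6625 - 491.67) × 5/9 = -143.3375°C.
In kelvin: -143.3375 + 273.15 = 129.81 K.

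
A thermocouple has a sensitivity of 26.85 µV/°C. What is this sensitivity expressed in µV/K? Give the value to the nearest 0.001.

26.850 µV/K

The quantity depends on a temperature interval, so only the ratio of degree sizes applies; the offset between the scales is irrelevant.
A change of 1 K is a change of 1°C, so per K the value is 26.85 × 1 = 26.850.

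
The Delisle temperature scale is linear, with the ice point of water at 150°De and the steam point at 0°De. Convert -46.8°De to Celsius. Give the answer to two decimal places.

Linear interpolation between the fixed points: C = (-46.8 - 150) × 100 / (0 - 150) = 131.2000°C.

131.20°C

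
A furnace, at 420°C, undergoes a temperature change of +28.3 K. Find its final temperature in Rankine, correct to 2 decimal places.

1298.61°R

The 28.3 K change is an interval; Kelvin and Celsius degrees are the same size, so ΔC = +28.3°C.
Final Celsius temperature: 420.0000 + 28.3000 = 448.3000°C.
In Rankine: 448.3000 × 1.8 + 491.67 = 1298.61°R.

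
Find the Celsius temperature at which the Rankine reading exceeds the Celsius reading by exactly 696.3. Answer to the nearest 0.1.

Let C be the Celsius reading. The Rankine reading is R = 1.8·C + 491.67.
Require R - C = 696.3: (0.8)·C + 491.67 = 696.3.
C = (696.3 - 491.67) / (0.8) = 255.8.

255.8°C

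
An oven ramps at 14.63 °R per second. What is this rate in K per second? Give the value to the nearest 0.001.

Since only a temperature interval is involved, the additive offset between the scales drops out.
A change of 1°R is a change of 5/9 K, so 14.63 × 5/9 = 8.128.

8.128 K/second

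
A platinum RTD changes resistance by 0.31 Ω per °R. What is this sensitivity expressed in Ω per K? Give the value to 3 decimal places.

The quantity depends on a temperature interval, so only the ratio of degree sizes applies; the offset between the scales is irrelevant.
A change of 1 K is a change of 1.8°R, so per K the value is 0.31 × 1.8 = 0.558.

0.558 Ω per K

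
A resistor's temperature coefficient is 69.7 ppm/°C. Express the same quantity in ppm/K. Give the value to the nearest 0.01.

Since only a temperature interval is involved, the additive offset between the scales drops out.
A change of 1 K is a change of 1°C, so per K the value is 69.7 × 1 = 69.70.

69.70 ppm/K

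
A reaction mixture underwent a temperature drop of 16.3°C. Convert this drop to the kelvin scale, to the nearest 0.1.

16.3 K

Celsius and kelvin degrees are the same size, so the interval is unchanged: 16.3.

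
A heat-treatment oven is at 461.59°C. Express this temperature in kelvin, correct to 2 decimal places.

734.74 K

In kelvin: 461.5900 + 273.15 = 734.74 K.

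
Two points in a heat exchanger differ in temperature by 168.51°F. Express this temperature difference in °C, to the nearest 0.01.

Only the scale ratio 5/9 matters for a change in temperature.
168.51 × 5/9 = 93.62.

93.62°C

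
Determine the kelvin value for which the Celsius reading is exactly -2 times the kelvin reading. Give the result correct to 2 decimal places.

91.05 K

Let K be the kelvin reading. The Celsius reading is C = 1·K - 273.15.
Require C = -2·K: 1·K - 273.15 = -2·K.
(3)·K = 273.15  ⇒  K = 91.05.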